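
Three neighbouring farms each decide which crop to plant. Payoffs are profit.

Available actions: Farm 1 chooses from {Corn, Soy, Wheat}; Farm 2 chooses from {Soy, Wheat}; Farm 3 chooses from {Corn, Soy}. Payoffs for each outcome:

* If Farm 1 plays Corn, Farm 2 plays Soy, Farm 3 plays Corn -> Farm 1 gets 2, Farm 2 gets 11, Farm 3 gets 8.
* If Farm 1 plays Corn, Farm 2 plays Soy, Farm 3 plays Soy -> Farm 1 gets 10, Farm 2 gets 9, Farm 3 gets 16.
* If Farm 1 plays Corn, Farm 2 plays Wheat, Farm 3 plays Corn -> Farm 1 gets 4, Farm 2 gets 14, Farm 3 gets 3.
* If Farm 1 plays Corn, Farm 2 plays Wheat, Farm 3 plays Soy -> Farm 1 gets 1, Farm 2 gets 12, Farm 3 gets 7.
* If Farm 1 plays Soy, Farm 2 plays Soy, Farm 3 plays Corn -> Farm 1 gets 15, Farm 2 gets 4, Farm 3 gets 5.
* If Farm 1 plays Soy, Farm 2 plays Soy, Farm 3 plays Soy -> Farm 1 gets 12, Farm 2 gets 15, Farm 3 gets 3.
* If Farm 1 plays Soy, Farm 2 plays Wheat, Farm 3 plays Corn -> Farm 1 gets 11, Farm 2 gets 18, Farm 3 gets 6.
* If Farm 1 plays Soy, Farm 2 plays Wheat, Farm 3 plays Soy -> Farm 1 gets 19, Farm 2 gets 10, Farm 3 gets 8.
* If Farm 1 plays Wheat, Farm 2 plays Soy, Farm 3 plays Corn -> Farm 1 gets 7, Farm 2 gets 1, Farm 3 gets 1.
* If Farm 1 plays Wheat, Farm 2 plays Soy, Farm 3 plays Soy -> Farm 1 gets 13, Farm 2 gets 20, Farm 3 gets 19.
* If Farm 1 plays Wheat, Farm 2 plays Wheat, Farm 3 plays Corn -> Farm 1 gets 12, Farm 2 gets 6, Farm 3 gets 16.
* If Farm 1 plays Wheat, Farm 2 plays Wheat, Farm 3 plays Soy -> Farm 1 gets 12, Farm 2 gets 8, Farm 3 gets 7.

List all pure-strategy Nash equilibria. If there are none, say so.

Farm 1 against (Soy, Corn): payoffs 2, 15, 7 → best response Soy.
Farm 1 against (Soy, Soy): payoffs 10, 12, 13 → best response Wheat.
Farm 1 against (Wheat, Corn): payoffs 4, 11, 12 → best response Wheat.
Farm 1 against (Wheat, Soy): payoffs 1, 19, 12 → best response Soy.
Farm 2 against (Corn, Corn): payoffs 11, 14 → best response Wheat.
Farm 2 against (Corn, Soy): payoffs 9, 12 → best response Wheat.
Farm 2 against (Soy, Corn): payoffs 4, 18 → best response Wheat.
Farm 2 against (Soy, Soy): payoffs 15, 10 → best response Soy.
Farm 2 against (Wheat, Corn): payoffs 1, 6 → best response Wheat.
Farm 2 against (Wheat, Soy): payoffs 20, 8 → best response Soy.
Farm 3 against (Corn, Soy): payoffs 8, 16 → best response Soy.
Farm 3 against (Corn, Wheat): payoffs 3, 7 → best response Soy.
Farm 3 against (Soy, Soy): payoffs 5, 3 → best response Corn.
Farm 3 against (Soy, Wheat): payoffs 6, 8 → best response Soy.
Farm 3 against (Wheat, Soy): payoffs 1, 19 → best response Soy.
Farm 3 against (Wheat, Wheat): payoffs 16, 7 → best response Corn.
Mutual best responses: (Wheat, Soy, Soy); (Wheat, Wheat, Corn).

Pure-strategy Nash equilibria: (Wheat, Soy, Soy), (Wheat, Wheat, Corn)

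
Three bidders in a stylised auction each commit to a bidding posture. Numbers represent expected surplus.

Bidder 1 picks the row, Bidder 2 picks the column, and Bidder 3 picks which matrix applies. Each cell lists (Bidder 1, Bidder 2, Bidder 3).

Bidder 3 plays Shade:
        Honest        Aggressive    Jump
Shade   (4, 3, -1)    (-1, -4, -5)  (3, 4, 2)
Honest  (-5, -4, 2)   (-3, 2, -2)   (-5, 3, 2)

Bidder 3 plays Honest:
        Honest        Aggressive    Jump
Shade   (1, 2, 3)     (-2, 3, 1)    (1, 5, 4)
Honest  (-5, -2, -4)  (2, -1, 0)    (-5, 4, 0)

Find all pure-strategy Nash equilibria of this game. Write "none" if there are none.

For each strategy profile, look for a profitable unilateral deviation.
(Shade, Honest, Shade): Bidder 2 can switch to Jump (3 → 4). Not NE.
(Shade, Honest, Honest): Bidder 2 can switch to Aggressive (2 → 3). Not NE.
(Shade, Aggressive, Shade): Bidder 2 can switch to Honest (-4 → 3). Not NE.
(Shade, Aggressive, Honest): Bidder 1 can switch to Honest (-2 → 2). Not NE.
(Shade, Jump, Shade): Bidder 3 can switch to Honest (2 → 4). Not NE.
(Shade, Jump, Honest): Bidder 1 gets 1, best alternative -5; Bidder 2 gets 5, best alternative 3; Bidder 3 gets 4, best alternative 2. No profitable deviation — NE.
(Honest, Honest, Shade): Bidder 1 can switch to Shade (-5 → 4). Not NE.
(Honest, Honest, Honest): Bidder 1 can switch to Shade (-5 → 1). Not NE.
(Honest, Aggressive, Shade): Bidder 1 can switch to Shade (-3 → -1). Not NE.
(The remaining 3 profiles each have a profitable deviation by the same check.)

(Shade, Jump, Honest)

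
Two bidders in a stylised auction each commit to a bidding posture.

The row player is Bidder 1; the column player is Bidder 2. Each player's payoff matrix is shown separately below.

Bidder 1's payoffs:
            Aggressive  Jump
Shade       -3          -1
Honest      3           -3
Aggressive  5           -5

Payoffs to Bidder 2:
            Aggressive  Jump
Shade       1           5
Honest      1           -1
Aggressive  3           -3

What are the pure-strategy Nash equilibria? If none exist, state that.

The pure Nash equilibria are (Shade, Jump); (Aggressive, Aggressive).

Mark each player's best response to every combination of opponents' strategies; a profile where every player is best-responding is a pure Nash equilibrium.
Bidder 1 against Aggressive: payoffs -3, 3, 5 → best response Aggressive.
Bidder 1 against Jump: payoffs -1, -3, -5 → best response Shade.
Bidder 2 against Shade: payoffs 1, 5 → best response Jump.
Bidder 2 against Honest: payoffs 1, -1 → best response Aggressive.
Bidder 2 against Aggressive: payoffs 3, -3 → best response Aggressive.
Mutual best responses: (Shade, Jump); (Aggressive, Aggressive).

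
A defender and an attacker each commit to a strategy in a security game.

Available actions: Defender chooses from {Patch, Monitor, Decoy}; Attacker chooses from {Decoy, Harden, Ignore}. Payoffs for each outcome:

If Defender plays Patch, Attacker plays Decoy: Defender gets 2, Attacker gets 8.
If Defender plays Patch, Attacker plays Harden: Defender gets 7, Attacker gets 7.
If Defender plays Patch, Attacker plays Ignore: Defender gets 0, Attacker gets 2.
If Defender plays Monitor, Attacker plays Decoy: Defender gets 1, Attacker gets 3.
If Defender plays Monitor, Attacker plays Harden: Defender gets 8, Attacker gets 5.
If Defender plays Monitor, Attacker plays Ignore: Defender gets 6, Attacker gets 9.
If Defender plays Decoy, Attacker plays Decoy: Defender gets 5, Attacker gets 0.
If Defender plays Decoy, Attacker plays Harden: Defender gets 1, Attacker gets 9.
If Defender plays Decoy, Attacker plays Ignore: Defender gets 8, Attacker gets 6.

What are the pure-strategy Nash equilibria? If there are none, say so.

There is no pure-strategy Nash equilibrium.

Defender against Decoy: payoffs 2, 1, 5 → best response Decoy.
Defender against Harden: payoffs 7, 8, 1 → best response Monitor.
Defender against Ignore: payoffs 0, 6, 8 → best response Decoy.
Attacker against Patch: payoffs 8, 7, 2 → best response Decoy.
Attacker against Monitor: payoffs 3, 5, 9 → best response Ignore.
Attacker against Decoy: payoffs 0, 9, 6 → best response Harden.
No profile is a mutual best response for all players.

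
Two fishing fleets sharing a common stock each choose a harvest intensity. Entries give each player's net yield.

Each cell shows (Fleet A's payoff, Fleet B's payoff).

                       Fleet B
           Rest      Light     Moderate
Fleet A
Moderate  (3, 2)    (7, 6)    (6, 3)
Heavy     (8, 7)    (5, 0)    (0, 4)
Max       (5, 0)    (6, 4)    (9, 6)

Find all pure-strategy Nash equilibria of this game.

For each strategy profile, look for a profitable unilateral deviation.
(Moderate, Rest): Fleet A can switch to Heavy (3 → 8). Not NE.
(Moderate, Light): Fleet A gets 7, best alternative 6; Fleet B gets 6, best alternative 3. No profitable deviation — NE.
(Moderate, Moderate): Fleet A can switch to Max (6 → 9). Not NE.
(Heavy, Rest): Fleet A gets 8, best alternative 5; Fleet B gets 7, best alternative 4. No profitable deviation — NE.
(Heavy, Light): Fleet A can switch to Moderate (5 → 7). Not NE.
(Heavy, Moderate): Fleet A can switch to Moderate (0 → 6). Not NE.
(Max, Rest): Fleet A can switch to Heavy (5 → 8). Not NE.
(Max, Light): Fleet A can switch to Moderate (6 → 7). Not NE.
(Max, Moderate): Fleet A gets 9, best alternative 6; Fleet B gets 6, best alternative 4. No profitable deviation — NE.

Pure-strategy Nash equilibria: (Moderate, Light); (Heavy, Rest); (Max, Moderate)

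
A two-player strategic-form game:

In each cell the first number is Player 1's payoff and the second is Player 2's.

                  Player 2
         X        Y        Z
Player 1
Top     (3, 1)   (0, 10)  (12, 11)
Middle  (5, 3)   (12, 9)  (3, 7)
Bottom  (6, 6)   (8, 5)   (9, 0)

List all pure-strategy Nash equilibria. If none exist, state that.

Pure-strategy Nash equilibria: (Top, Z) and (Middle, Y) and (Bottom, X)

(Top, X): Player 1 can switch to Middle (3 → 5). Not NE.
(Top, Y): Player 1 can switch to Middle (0 → 12). Not NE.
(Top, Z): Player 1 gets 12, best alternative 9; Player 2 gets 11, best alternative 10. No profitable deviation — NE.
(Middle, X): Player 1 can switch to Bottom (5 → 6). Not NE.
(Middle, Y): Player 1 gets 12, best alternative 8; Player 2 gets 9, best alternative 7. No profitable deviation — NE.
(Middle, Z): Player 1 can switch to Top (3 → 12). Not NE.
(Bottom, X): Player 1 gets 6, best alternative 5; Player 2 gets 6, best alternative 5. No profitable deviation — NE.
(Bottom, Y): Player 1 can switch to Middle (8 → 12). Not NE.
(Bottom, Z): Player 1 can switch to Top (9 → 12). Not NE.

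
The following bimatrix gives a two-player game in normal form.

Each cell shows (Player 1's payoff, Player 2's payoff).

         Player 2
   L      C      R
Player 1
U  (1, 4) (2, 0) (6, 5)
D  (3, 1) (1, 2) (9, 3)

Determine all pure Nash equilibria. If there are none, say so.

Player 1 against L: payoffs 1, 3 → best response D.
Player 1 against C: payoffs 2, 1 → best response U.
Player 1 against R: payoffs 6, 9 → best response D.
Player 2 against U: payoffs 4, 0, 5 → best response R.
Player 2 against D: payoffs 1, 2, 3 → best response R.
Mutual best responses: (D, R).

The unique pure-strategy Nash equilibrium is (D, R).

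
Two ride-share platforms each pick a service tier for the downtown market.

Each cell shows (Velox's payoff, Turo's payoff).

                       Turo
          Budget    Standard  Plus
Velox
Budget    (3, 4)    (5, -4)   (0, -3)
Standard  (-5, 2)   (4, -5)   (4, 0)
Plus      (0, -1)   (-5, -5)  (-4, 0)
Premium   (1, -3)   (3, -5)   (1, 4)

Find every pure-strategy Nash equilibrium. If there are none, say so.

The unique pure-strategy Nash equilibrium is (Budget, Budget).

For each strategy profile, look for a profitable unilateral deviation.
(Budget, Budget): Velox gets 3, best alternative 1; Turo gets 4, best alternative -3. No profitable deviation — NE.
(Budget, Standard): Turo can switch to Budget (-4 → 4). Not NE.
(Budget, Plus): Velox can switch to Standard (0 → 4). Not NE.
(Standard, Budget): Velox can switch to Budget (-5 → 3). Not NE.
(Standard, Standard): Velox can switch to Budget (4 → 5). Not NE.
(Standard, Plus): Turo can switch to Budget (0 → 2). Not NE.
(Plus, Budget): Velox can switch to Budget (0 → 3). Not NE.
(Plus, Standard): Velox can switch to Budget (-5 → 5). Not NE.
(Plus, Plus): Velox can switch to Budget (-4 → 0). Not NE.
(Premium, Budget): Velox can switch to Budget (1 → 3). Not NE.
(Premium, Standard): Velox can switch to Budget (3 → 5). Not NE.
(The remaining 1 profile has a profitable deviation by the same check.)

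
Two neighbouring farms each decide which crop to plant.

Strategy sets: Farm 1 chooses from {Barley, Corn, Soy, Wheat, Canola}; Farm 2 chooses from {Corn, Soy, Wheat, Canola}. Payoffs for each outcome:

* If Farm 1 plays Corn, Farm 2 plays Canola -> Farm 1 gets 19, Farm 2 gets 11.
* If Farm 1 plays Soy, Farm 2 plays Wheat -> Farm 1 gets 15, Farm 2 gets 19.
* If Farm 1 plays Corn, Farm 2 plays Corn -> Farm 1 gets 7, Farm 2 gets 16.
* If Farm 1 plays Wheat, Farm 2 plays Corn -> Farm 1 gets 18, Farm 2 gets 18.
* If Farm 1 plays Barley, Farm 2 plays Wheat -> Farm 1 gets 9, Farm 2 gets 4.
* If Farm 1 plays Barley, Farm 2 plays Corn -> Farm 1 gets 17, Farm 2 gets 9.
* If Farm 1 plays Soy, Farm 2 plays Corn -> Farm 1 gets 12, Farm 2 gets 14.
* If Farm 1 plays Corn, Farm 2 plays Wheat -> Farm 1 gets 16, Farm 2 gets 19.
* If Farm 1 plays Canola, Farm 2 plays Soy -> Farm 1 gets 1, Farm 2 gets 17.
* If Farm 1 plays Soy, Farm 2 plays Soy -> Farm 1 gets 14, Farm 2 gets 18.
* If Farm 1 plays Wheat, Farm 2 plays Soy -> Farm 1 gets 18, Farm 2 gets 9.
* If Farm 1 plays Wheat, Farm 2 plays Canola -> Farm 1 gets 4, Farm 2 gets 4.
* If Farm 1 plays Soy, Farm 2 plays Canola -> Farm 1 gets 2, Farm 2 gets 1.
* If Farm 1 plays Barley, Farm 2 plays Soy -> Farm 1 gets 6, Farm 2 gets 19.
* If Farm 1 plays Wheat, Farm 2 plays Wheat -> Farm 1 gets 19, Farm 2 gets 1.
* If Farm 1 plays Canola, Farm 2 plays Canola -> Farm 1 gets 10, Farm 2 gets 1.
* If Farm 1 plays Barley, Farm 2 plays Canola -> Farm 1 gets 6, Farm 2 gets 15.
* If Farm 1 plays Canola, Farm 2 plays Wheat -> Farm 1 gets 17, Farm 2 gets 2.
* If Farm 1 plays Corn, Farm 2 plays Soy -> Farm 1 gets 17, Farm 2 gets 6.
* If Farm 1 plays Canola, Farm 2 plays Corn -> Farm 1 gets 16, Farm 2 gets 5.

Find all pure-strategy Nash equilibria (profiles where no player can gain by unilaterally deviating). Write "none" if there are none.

The unique pure-strategy Nash equilibrium is (Wheat, Corn).

For each player, find the best response to each opponent profile; mutual best responses are the pure NE.
Farm 1 against Corn: payoffs 17, 7, 12, 18, 16 → best response Wheat.
Farm 1 against Soy: payoffs 6, 17, 14, 18, 1 → best response Wheat.
Farm 1 against Wheat: payoffs 9, 16, 15, 19, 17 → best response Wheat.
Farm 1 against Canola: payoffs 6, 19, 2, 4, 10 → best response Corn.
Farm 2 against Barley: payoffs 9, 19, 4, 15 → best response Soy.
Farm 2 against Corn: payoffs 16, 6, 19, 11 → best response Wheat.
Farm 2 against Soy: payoffs 14, 18, 19, 1 → best response Wheat.
Farm 2 against Wheat: payoffs 18, 9, 1, 4 → best response Corn.
Farm 2 against Canola: payoffs 5, 17, 2, 1 → best response Soy.
Mutual best responses: (Wheat, Corn).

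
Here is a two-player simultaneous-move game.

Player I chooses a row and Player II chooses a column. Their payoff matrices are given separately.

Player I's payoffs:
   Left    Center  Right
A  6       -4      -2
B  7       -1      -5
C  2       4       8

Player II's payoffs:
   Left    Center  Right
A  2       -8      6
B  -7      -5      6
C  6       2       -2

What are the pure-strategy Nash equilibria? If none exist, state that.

none

(A, Left): Player I can switch to B (6 → 7). Not NE.
(A, Center): Player I can switch to B (-4 → -1). Not NE.
(A, Right): Player I can switch to C (-2 → 8). Not NE.
(B, Left): Player II can switch to Center (-7 → -5). Not NE.
(B, Center): Player I can switch to C (-1 → 4). Not NE.
(B, Right): Player I can switch to A (-5 → -2). Not NE.
(C, Left): Player I can switch to A (2 → 6). Not NE.
(C, Center): Player II can switch to Left (2 → 6). Not NE.
(C, Right): Player II can switch to Left (-2 → 6). Not NE.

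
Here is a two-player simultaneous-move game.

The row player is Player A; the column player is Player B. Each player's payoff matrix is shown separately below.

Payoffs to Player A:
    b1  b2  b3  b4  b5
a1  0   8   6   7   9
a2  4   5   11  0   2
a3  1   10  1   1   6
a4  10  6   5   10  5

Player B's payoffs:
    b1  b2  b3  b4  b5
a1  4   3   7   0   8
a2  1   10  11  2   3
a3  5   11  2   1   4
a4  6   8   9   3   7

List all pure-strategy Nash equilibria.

Player A against b1: payoffs 0, 4, 1, 10 → best response a4.
Player A against b2: payoffs 8, 5, 10, 6 → best response a3.
Player A against b3: payoffs 6, 11, 1, 5 → best response a2.
Player A against b4: payoffs 7, 0, 1, 10 → best response a4.
Player A against b5: payoffs 9, 2, 6, 5 → best response a1.
Player B against a1: payoffs 4, 3, 7, 0, 8 → best response b5.
Player B against a2: payoffs 1, 10, 11, 2, 3 → best response b3.
Player B against a3: payoffs 5, 11, 2, 1, 4 → best response b2.
Player B against a4: payoffs 6, 8, 9, 3, 7 → best response b3.
Mutual best responses: (a1, b5); (a2, b3); (a3, b2).

(a1, b5), (a2, b3), (a3, b2)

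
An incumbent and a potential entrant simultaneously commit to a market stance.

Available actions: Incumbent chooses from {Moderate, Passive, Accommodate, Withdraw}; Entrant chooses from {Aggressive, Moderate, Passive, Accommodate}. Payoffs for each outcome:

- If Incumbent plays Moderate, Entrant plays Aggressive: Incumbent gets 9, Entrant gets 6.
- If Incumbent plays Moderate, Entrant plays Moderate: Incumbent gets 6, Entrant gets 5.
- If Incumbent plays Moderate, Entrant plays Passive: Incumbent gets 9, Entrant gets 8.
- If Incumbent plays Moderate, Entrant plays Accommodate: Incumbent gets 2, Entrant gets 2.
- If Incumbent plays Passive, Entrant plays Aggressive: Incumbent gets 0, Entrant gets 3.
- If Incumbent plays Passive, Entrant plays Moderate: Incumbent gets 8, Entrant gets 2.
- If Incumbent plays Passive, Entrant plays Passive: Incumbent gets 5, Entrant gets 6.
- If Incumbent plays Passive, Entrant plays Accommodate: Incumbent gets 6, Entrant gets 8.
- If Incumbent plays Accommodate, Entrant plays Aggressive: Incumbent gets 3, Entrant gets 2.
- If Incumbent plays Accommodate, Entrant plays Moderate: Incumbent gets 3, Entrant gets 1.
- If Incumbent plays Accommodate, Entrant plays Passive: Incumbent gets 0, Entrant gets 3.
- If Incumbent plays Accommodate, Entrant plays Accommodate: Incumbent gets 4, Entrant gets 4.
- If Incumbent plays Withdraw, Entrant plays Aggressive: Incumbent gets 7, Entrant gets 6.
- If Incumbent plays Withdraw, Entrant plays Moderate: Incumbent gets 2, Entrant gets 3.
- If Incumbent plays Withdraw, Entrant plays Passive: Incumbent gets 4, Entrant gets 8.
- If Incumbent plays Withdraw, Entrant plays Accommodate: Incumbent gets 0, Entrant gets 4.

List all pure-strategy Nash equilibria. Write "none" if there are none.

The pure Nash equilibria are (Moderate, Passive) and (Passive, Accommodate).

For each strategy profile, look for a profitable unilateral deviation.
(Moderate, Aggressive): Entrant can switch to Passive (6 → 8). Not NE.
(Moderate, Moderate): Incumbent can switch to Passive (6 → 8). Not NE.
(Moderate, Passive): Incumbent gets 9, best alternative 5; Entrant gets 8, best alternative 6. No profitable deviation — NE.
(Moderate, Accommodate): Incumbent can switch to Passive (2 → 6). Not NE.
(Passive, Aggressive): Incumbent can switch to Moderate (0 → 9). Not NE.
(Passive, Moderate): Entrant can switch to Aggressive (2 → 3). Not NE.
(Passive, Passive): Incumbent can switch to Moderate (5 → 9). Not NE.
(Passive, Accommodate): Incumbent gets 6, best alternative 4; Entrant gets 8, best alternative 6. No profitable deviation — NE.
(Accommodate, Aggressive): Incumbent can switch to Moderate (3 → 9). Not NE.
(Accommodate, Moderate): Incumbent can switch to Moderate (3 → 6). Not NE.
(Accommodate, Passive): Incumbent can switch to Moderate (0 → 9). Not NE.
(Accommodate, Accommodate): Incumbent can switch to Passive (4 → 6). Not NE.
(The remaining 4 profiles each have a profitable deviation by the same check.)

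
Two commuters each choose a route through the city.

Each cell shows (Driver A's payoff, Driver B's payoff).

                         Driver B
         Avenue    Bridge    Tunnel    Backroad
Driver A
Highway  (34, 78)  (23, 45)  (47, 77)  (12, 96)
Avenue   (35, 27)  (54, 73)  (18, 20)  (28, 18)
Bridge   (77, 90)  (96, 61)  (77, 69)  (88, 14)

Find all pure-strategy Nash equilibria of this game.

(Highway, Avenue): Driver A can switch to Avenue (34 → 35). Not NE.
(Highway, Bridge): Driver A can switch to Avenue (23 → 54). Not NE.
(Highway, Tunnel): Driver A can switch to Bridge (47 → 77). Not NE.
(Highway, Backroad): Driver A can switch to Avenue (12 → 28). Not NE.
(Avenue, Avenue): Driver A can switch to Bridge (35 → 77). Not NE.
(Avenue, Bridge): Driver A can switch to Bridge (54 → 96). Not NE.
(Bridge, Avenue): Driver A gets 77, best alternative 35; Driver B gets 90, best alternative 69. No profitable deviation — NE.
(The remaining 5 profiles each have a profitable deviation by the same check.)

(Bridge, Avenue)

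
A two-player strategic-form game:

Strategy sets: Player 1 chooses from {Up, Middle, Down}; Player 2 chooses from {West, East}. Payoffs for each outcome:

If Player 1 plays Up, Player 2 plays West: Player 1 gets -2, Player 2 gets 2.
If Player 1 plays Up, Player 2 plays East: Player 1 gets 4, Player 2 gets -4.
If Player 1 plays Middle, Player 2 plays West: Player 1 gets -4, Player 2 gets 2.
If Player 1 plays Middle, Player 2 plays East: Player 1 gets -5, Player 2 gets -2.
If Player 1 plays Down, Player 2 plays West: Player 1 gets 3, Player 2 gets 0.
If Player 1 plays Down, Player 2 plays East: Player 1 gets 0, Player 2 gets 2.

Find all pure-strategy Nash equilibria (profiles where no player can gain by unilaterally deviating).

This game has no pure Nash equilibrium.

Player 1 against West: payoffs -2, -4, 3 → best response Down.
Player 1 against East: payoffs 4, -5, 0 → best response Up.
Player 2 against Up: payoffs 2, -4 → best response West.
Player 2 against Middle: payoffs 2, -2 → best response West.
Player 2 against Down: payoffs 0, 2 → best response East.
No profile is a mutual best response for all players.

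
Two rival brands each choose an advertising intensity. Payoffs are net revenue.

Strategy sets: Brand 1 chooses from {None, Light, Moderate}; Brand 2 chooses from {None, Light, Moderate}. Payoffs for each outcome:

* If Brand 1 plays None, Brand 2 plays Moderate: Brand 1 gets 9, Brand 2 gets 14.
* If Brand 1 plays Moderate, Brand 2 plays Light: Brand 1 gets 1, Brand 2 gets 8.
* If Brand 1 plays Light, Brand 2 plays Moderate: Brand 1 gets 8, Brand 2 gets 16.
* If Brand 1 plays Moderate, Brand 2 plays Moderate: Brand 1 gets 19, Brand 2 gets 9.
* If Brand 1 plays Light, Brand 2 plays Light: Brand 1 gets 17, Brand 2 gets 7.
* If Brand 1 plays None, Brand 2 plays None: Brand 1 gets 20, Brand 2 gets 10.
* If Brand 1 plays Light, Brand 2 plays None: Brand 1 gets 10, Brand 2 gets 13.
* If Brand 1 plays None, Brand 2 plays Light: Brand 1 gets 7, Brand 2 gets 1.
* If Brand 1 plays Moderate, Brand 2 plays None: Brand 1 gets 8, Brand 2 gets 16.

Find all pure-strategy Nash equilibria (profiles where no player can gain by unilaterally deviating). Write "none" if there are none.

This game has no pure Nash equilibrium.

For each strategy profile, look for a profitable unilateral deviation.
(None, None): Brand 2 can switch to Moderate (10 → 14). Not NE.
(None, Light): Brand 1 can switch to Light (7 → 17). Not NE.
(None, Moderate): Brand 1 can switch to Moderate (9 → 19). Not NE.
(Light, None): Brand 1 can switch to None (10 → 20). Not NE.
(Light, Light): Brand 2 can switch to None (7 → 13). Not NE.
(Light, Moderate): Brand 1 can switch to None (8 → 9). Not NE.
(Moderate, None): Brand 1 can switch to None (8 → 20). Not NE.
(Moderate, Light): Brand 1 can switch to None (1 → 7). Not NE.
(Moderate, Moderate): Brand 2 can switch to None (9 → 16). Not NE.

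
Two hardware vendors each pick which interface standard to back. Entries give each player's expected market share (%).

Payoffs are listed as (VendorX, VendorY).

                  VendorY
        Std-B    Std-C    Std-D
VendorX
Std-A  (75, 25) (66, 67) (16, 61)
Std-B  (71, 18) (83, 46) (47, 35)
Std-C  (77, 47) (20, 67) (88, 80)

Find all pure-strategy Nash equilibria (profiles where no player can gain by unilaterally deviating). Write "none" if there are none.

Check each profile: it is a Nash equilibrium iff no player can strictly gain by switching unilaterally.
(Std-A, Std-B): VendorX can switch to Std-C (75 → 77). Not NE.
(Std-A, Std-C): VendorX can switch to Std-B (66 → 83). Not NE.
(Std-A, Std-D): VendorX can switch to Std-B (16 → 47). Not NE.
(Std-B, Std-B): VendorX can switch to Std-A (71 → 75). Not NE.
(Std-B, Std-C): VendorX gets 83, best alternative 66; VendorY gets 46, best alternative 35. No profitable deviation — NE.
(Std-B, Std-D): VendorX can switch to Std-C (47 → 88). Not NE.
(Std-C, Std-B): VendorY can switch to Std-C (47 → 67). Not NE.
(Std-C, Std-C): VendorX can switch to Std-A (20 → 66). Not NE.
(Std-C, Std-D): VendorX gets 88, best alternative 47; VendorY gets 80, best alternative 67. No profitable deviation — NE.

Pure-strategy Nash equilibria: (Std-B, Std-C), (Std-C, Std-D)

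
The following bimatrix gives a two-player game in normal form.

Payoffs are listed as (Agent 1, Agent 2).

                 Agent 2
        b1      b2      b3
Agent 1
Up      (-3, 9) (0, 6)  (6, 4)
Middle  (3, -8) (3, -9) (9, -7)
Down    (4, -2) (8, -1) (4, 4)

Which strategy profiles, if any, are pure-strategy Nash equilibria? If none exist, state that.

The unique pure-strategy Nash equilibrium is (Middle, b3).

(Up, b1): Agent 1 can switch to Middle (-3 → 3). Not NE.
(Up, b2): Agent 1 can switch to Middle (0 → 3). Not NE.
(Up, b3): Agent 1 can switch to Middle (6 → 9). Not NE.
(Middle, b1): Agent 1 can switch to Down (3 → 4). Not NE.
(Middle, b2): Agent 1 can switch to Down (3 → 8). Not NE.
(Middle, b3): Agent 1 gets 9, best alternative 6; Agent 2 gets -7, best alternative -8. No profitable deviation — NE.
(Down, b1): Agent 2 can switch to b2 (-2 → -1). Not NE.
(Down, b2): Agent 2 can switch to b3 (-1 → 4). Not NE.
(Down, b3): Agent 1 can switch to Up (4 → 6). Not NE.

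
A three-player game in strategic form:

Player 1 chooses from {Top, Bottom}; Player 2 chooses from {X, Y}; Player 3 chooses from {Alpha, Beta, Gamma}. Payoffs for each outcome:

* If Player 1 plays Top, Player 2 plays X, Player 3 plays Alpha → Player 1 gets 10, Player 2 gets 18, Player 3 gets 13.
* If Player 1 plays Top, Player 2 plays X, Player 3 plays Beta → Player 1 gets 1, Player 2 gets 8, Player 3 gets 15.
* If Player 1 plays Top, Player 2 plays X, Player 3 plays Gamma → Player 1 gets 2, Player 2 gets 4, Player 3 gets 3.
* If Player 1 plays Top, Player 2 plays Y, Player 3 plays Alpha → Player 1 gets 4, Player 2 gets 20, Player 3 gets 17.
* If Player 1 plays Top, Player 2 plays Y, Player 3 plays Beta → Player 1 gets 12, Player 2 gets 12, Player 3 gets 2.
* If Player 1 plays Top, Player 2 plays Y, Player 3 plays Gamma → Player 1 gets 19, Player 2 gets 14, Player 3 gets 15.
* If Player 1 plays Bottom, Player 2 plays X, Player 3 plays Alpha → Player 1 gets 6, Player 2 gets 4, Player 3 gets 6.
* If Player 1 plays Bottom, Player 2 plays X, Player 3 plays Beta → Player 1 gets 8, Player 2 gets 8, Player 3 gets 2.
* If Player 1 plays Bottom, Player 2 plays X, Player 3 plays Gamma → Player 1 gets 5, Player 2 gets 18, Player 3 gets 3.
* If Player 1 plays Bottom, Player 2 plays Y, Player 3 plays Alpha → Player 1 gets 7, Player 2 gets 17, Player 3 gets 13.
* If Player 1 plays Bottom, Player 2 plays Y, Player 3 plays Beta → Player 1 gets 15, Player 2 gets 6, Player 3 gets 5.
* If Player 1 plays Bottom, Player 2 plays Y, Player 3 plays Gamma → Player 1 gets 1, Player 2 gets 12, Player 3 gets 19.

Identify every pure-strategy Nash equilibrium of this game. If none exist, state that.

No pure-strategy Nash equilibrium.

(Top, X, Alpha): Player 2 can switch to Y (18 → 20). Not NE.
(Top, X, Beta): Player 1 can switch to Bottom (1 → 8). Not NE.
(Top, X, Gamma): Player 1 can switch to Bottom (2 → 5). Not NE.
(Top, Y, Alpha): Player 1 can switch to Bottom (4 → 7). Not NE.
(Top, Y, Beta): Player 1 can switch to Bottom (12 → 15). Not NE.
(Top, Y, Gamma): Player 3 can switch to Alpha (15 → 17). Not NE.
(The remaining 6 profiles each have a profitable deviation by the same check.)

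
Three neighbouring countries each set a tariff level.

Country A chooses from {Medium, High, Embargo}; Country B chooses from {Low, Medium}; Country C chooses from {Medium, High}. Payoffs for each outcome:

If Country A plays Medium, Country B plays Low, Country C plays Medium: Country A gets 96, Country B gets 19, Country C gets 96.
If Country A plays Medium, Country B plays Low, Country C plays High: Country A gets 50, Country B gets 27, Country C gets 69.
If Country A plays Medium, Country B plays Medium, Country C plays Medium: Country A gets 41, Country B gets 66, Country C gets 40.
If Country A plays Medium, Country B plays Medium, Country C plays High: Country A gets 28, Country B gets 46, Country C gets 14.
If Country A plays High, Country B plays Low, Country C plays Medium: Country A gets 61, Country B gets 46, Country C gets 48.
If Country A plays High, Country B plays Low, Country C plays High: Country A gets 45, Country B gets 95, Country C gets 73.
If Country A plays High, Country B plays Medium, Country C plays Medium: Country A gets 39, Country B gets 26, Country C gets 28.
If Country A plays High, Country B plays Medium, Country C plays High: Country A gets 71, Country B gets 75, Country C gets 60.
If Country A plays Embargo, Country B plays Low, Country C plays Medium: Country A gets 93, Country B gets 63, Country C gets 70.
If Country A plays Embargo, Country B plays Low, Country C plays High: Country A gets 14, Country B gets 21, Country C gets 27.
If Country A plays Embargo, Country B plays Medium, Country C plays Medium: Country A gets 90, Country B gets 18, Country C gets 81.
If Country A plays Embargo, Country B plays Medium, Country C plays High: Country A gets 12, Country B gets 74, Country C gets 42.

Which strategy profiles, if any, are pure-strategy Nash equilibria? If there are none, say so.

No pure-strategy Nash equilibrium.

(Medium, Low, Medium): Country B can switch to Medium (19 → 66). Not NE.
(Medium, Low, High): Country B can switch to Medium (27 → 46). Not NE.
(Medium, Medium, Medium): Country A can switch to Embargo (41 → 90). Not NE.
(Medium, Medium, High): Country A can switch to High (28 → 71). Not NE.
(High, Low, Medium): Country A can switch to Medium (61 → 96). Not NE.
(High, Low, High): Country A can switch to Medium (45 → 50). Not NE.
(High, Medium, Medium): Country A can switch to Medium (39 → 41). Not NE.
(High, Medium, High): Country B can switch to Low (75 → 95). Not NE.
(Embargo, Low, Medium): Country A can switch to Medium (93 → 96). Not NE.
(Embargo, Low, High): Country A can switch to Medium (14 → 50). Not NE.
(Embargo, Medium, Medium): Country B can switch to Low (18 → 63). Not NE.
(Embargo, Medium, High): Country A can switch to Medium (12 → 28). Not NE.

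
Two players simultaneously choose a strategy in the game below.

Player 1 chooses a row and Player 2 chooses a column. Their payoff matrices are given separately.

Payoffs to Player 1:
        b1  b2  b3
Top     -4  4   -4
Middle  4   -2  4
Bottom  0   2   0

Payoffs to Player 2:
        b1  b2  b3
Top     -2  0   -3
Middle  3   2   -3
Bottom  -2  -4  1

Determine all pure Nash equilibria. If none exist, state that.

Player 1 against b1: payoffs -4, 4, 0 → best response Middle.
Player 1 against b2: payoffs 4, -2, 2 → best response Top.
Player 1 against b3: payoffs -4, 4, 0 → best response Middle.
Player 2 against Top: payoffs -2, 0, -3 → best response b2.
Player 2 against Middle: payoffs 3, 2, -3 → best response b1.
Player 2 against Bottom: payoffs -2, -4, 1 → best response b3.
Mutual best responses: (Top, b2); (Middle, b1).

(Top, b2); (Middle, b1)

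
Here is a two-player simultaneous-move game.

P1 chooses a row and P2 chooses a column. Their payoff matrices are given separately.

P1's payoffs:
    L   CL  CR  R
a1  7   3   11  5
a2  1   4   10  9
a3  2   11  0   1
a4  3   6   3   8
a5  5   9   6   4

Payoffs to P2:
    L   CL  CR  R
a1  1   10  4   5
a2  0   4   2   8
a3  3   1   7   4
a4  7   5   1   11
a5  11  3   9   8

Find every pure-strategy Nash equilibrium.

(a1, L): P2 can switch to CL (1 → 10). Not NE.
(a1, CL): P1 can switch to a2 (3 → 4). Not NE.
(a1, CR): P2 can switch to CL (4 → 10). Not NE.
(a1, R): P1 can switch to a2 (5 → 9). Not NE.
(a2, L): P1 can switch to a1 (1 → 7). Not NE.
(a2, CL): P1 can switch to a3 (4 → 11). Not NE.
(a2, CR): P1 can switch to a1 (10 → 11). Not NE.
(a2, R): P1 gets 9, best alternative 8; P2 gets 8, best alternative 4. No profitable deviation — NE.
(a3, L): P1 can switch to a1 (2 → 7). Not NE.
(a3, CL): P2 can switch to L (1 → 3). Not NE.
(a3, CR): P1 can switch to a1 (0 → 11). Not NE.
(The remaining 9 profiles each have a profitable deviation by the same check.)

The unique pure-strategy Nash equilibrium is (a2, R).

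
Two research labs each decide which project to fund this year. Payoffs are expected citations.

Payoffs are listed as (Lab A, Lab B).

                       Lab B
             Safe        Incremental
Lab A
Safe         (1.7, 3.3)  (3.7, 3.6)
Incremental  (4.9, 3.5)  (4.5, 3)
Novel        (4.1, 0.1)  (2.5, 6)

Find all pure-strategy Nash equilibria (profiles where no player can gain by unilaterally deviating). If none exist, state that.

(Incremental, Safe)

Mark each player's best response to every combination of opponents' strategies; a profile where every player is best-responding is a pure Nash equilibrium.
Lab A against Safe: payoffs 1.7, 4.9, 4.1 → best response Incremental.
Lab A against Incremental: payoffs 3.7, 4.5, 2.5 → best response Incremental.
Lab B against Safe: payoffs 3.3, 3.6 → best response Incremental.
Lab B against Incremental: payoffs 3.5, 3 → best response Safe.
Lab B against Novel: payoffs 0.1, 6 → best response Incremental.
Mutual best responses: (Incremental, Safe).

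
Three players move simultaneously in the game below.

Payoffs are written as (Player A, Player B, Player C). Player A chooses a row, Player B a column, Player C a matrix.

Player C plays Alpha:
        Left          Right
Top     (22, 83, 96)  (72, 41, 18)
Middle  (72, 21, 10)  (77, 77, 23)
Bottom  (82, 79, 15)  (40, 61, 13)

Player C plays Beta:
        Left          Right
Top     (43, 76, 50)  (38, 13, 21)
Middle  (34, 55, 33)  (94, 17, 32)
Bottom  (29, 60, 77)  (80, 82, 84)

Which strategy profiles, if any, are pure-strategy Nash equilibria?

There is no pure-strategy Nash equilibrium.

(Top, Left, Alpha): Player A can switch to Middle (22 → 72). Not NE.
(Top, Left, Beta): Player C can switch to Alpha (50 → 96). Not NE.
(Top, Right, Alpha): Player A can switch to Middle (72 → 77). Not NE.
(Top, Right, Beta): Player A can switch to Middle (38 → 94). Not NE.
(Middle, Left, Alpha): Player A can switch to Bottom (72 → 82). Not NE.
(Middle, Left, Beta): Player A can switch to Top (34 → 43). Not NE.
(The remaining 6 profiles each have a profitable deviation by the same check.)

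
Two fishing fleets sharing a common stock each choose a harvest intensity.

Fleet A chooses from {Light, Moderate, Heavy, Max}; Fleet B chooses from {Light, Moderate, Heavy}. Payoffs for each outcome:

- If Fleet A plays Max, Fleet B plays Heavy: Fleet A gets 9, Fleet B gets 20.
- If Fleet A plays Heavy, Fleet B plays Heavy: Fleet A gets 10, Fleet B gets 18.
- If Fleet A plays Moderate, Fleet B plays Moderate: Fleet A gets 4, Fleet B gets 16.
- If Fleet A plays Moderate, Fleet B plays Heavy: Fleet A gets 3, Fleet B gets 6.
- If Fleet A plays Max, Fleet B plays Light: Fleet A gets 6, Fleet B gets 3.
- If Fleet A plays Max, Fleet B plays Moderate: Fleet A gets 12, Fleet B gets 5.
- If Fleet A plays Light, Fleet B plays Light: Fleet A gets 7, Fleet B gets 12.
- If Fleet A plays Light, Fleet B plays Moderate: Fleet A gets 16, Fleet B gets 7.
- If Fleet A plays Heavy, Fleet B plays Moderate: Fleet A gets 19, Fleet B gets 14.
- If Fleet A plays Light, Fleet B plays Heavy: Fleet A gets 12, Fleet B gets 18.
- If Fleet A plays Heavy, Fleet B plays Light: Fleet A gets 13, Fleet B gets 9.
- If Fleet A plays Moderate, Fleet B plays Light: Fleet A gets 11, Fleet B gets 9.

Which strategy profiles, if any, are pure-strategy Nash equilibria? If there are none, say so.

Pure NE: (Light, Heavy)

Fleet A against Light: payoffs 7, 11, 13, 6 → best response Heavy.
Fleet A against Moderate: payoffs 16, 4, 19, 12 → best response Heavy.
Fleet A against Heavy: payoffs 12, 3, 10, 9 → best response Light.
Fleet B against Light: payoffs 12, 7, 18 → best response Heavy.
Fleet B against Moderate: payoffs 9, 16, 6 → best response Moderate.
Fleet B against Heavy: payoffs 9, 14, 18 → best response Heavy.
Fleet B against Max: payoffs 3, 5, 20 → best response Heavy.
Mutual best responses: (Light, Heavy).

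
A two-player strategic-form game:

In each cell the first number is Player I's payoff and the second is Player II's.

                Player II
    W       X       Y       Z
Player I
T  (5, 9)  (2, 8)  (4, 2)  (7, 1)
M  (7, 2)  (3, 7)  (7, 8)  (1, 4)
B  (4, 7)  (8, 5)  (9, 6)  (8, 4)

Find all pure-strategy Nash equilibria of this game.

none

Check each profile: it is a Nash equilibrium iff no player can strictly gain by switching unilaterally.
(T, W): Player I can switch to M (5 → 7). Not NE.
(T, X): Player I can switch to M (2 → 3). Not NE.
(T, Y): Player I can switch to M (4 → 7). Not NE.
(T, Z): Player I can switch to B (7 → 8). Not NE.
(M, W): Player II can switch to X (2 → 7). Not NE.
(M, X): Player I can switch to B (3 → 8). Not NE.
(M, Y): Player I can switch to B (7 → 9). Not NE.
(M, Z): Player I can switch to T (1 → 7). Not NE.
(The remaining 4 profiles each have a profitable deviation by the same check.)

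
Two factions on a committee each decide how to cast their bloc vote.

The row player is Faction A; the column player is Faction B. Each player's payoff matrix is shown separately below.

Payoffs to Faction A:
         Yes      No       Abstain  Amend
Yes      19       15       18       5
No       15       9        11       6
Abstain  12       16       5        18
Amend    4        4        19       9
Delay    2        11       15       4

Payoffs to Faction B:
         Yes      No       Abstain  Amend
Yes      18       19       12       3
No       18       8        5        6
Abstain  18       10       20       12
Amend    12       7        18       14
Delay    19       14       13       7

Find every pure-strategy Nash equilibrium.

(Yes, Yes): Faction B can switch to No (18 → 19). Not NE.
(Yes, No): Faction A can switch to Abstain (15 → 16). Not NE.
(Yes, Abstain): Faction A can switch to Amend (18 → 19). Not NE.
(Yes, Amend): Faction A can switch to No (5 → 6). Not NE.
(No, Yes): Faction A can switch to Yes (15 → 19). Not NE.
(No, No): Faction A can switch to Yes (9 → 15). Not NE.
(Amend, Abstain): Faction A gets 19, best alternative 18; Faction B gets 18, best alternative 14. No profitable deviation — NE.
(The remaining 13 profiles each have a profitable deviation by the same check.)

(Amend, Abstain)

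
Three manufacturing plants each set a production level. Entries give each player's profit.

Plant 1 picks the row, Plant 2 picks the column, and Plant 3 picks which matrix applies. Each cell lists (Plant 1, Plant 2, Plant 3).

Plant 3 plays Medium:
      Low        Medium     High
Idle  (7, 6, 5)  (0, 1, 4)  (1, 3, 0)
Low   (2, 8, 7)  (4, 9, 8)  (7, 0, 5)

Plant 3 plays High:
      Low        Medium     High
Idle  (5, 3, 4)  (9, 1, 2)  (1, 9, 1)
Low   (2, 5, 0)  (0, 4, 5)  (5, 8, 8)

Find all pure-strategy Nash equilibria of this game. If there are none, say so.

(Idle, Low, Medium): Plant 1 gets 7, best alternative 2; Plant 2 gets 6, best alternative 3; Plant 3 gets 5, best alternative 4. No profitable deviation — NE.
(Idle, Low, High): Plant 2 can switch to High (3 → 9). Not NE.
(Idle, Medium, Medium): Plant 1 can switch to Low (0 → 4). Not NE.
(Idle, Medium, High): Plant 2 can switch to Low (1 → 3). Not NE.
(Idle, High, Medium): Plant 1 can switch to Low (1 → 7). Not NE.
(Idle, High, High): Plant 1 can switch to Low (1 → 5). Not NE.
(Low, Low, Medium): Plant 1 can switch to Idle (2 → 7). Not NE.
(Low, Low, High): Plant 1 can switch to Idle (2 → 5). Not NE.
(Low, Medium, Medium): Plant 1 gets 4, best alternative 0; Plant 2 gets 9, best alternative 8; Plant 3 gets 8, best alternative 5. No profitable deviation — NE.
(Low, Medium, High): Plant 1 can switch to Idle (0 → 9). Not NE.
(Low, High, Medium): Plant 2 can switch to Low (0 → 8). Not NE.
(Low, High, High): Plant 1 gets 5, best alternative 1; Plant 2 gets 8, best alternative 5; Plant 3 gets 8, best alternative 5. No profitable deviation — NE.

Pure-strategy Nash equilibria: (Idle, Low, Medium) and (Low, Medium, Medium) and (Low, High, High)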